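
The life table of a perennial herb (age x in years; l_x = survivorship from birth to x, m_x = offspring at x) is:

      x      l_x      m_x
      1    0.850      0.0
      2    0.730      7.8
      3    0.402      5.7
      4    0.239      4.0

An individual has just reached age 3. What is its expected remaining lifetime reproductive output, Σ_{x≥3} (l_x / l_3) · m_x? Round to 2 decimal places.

8.08

l_3 = 0.402. Conditional survival from age 3 to x is l_x / l_3.
  x=3: (0.402/0.402) × 5.7 = 5.7000
  x=4: (0.239/0.402) × 4.0 = 2.3781
Sum = 5.7000 + 2.3781 = 8.0781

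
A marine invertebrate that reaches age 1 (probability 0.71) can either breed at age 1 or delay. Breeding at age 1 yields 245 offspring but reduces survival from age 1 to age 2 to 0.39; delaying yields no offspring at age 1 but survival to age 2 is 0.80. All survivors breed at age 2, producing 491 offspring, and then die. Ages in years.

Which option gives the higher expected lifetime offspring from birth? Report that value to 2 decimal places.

breed at age 1: R₀ = 0.71 × (245 + 0.39 × 491) = 0.71 × 436.4900 = 309.9079
delay to age 2: R₀ = 0.71 × (0.80 × 491) = 0.71 × 392.8000 = 278.8880
Higher: breed at age 1 (309.9079).

309.91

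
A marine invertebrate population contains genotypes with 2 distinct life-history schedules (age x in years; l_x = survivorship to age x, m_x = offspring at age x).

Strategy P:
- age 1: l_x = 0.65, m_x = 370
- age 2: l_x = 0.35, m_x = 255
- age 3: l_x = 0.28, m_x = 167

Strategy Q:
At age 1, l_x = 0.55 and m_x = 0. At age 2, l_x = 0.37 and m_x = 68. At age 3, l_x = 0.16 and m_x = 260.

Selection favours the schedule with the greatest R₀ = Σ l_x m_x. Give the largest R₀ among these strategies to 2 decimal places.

376.51

Strategy P: R₀ = 0.65×370 + 0.35×255 + 0.28×167 = 376.5100
Strategy Q: R₀ = 0.55×0 + 0.37×68 + 0.16×260 = 66.7600
Highest R₀: strategy P with 376.5100.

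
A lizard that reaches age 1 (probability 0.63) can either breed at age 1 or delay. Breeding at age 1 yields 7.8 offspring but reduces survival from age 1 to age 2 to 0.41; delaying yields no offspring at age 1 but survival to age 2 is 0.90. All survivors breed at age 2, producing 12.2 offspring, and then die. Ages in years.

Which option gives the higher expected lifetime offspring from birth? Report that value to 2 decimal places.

breed at age 1: R₀ = 0.63 × (7.8 + 0.41 × 12.2) = 0.63 × 12.8020 = 8.0653
delay to age 2: R₀ = 0.63 × (0.90 × 12.2) = 0.63 × 10.9800 = 6.9174
Higher: breed at age 1 (8.0653).

8.07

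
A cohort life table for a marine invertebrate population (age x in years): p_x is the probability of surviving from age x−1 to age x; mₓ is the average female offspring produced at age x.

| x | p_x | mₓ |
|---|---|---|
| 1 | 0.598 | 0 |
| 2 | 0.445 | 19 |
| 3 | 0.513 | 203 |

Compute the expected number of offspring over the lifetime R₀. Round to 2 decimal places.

Survivorship from birth: l_x = p_1·p_2·…·p_x.
  l_1 = 0.59800
  l_2 = 0.26611
  l_3 = 0.13651
R₀ = Σ l_x mₓ:
  age 1: 0.59800 × 0 = 0.0000
  age 2: 0.26611 × 19 = 5.0561
  age 3: 0.13651 × 203 = 27.7115
R₀ = 0.0000 + 5.0561 + 27.7115 = 32.7676

32.77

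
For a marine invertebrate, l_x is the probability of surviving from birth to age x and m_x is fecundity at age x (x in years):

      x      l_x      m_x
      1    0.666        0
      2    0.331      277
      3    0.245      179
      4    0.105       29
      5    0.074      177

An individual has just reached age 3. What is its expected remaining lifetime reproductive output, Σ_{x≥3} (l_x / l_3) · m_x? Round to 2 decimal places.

244.89

l_3 = 0.245. Conditional survival from age 3 to x is l_x / l_3.
  x=3: (0.245/0.245) × 179 = 179.0000
  x=4: (0.105/0.245) × 29 = 12.4286
  x=5: (0.074/0.245) × 177 = 53.4612
Sum = 179.0000 + 12.4286 + 53.4612 = 244.8898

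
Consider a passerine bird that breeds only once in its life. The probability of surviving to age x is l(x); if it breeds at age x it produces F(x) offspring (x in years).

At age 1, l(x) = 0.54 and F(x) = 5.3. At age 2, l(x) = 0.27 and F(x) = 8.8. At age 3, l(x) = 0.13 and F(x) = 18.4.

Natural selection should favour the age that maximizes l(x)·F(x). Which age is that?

Expected offspring if breeding at age x = l(x) × F(x):
  age 1: 0.54 × 5.3 = 2.862
  age 2: 0.27 × 8.8 = 2.376
  age 3: 0.13 × 18.4 = 2.392
Maximum at age 1 (2.862).

1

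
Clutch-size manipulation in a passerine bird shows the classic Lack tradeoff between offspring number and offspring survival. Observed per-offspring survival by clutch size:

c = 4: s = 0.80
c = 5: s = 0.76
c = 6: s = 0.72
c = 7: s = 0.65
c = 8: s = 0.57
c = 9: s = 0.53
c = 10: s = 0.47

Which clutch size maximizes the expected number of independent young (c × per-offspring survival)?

Expected independent young = c × s(c):
  c=4: 4 × 0.80 = 3.200
  c=5: 5 × 0.76 = 3.800
  c=6: 6 × 0.72 = 4.320
  c=7: 7 × 0.65 = 4.550
  c=8: 8 × 0.57 = 4.560
  c=9: 9 × 0.53 = 4.770
  c=10: 10 × 0.47 = 4.700
Maximum at c = 9 (4.770 independent young).

9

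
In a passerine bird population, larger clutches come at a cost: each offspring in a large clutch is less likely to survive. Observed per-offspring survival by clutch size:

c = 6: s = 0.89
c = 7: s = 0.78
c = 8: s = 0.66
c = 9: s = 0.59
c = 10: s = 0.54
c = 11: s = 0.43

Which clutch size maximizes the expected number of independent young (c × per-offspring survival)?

Expected independent young = c × s(c):
  c=6: 6 × 0.89 = 5.340
  c=7: 7 × 0.78 = 5.460
  c=8: 8 × 0.66 = 5.280
  c=9: 9 × 0.59 = 5.310
  c=10: 10 × 0.54 = 5.400
  c=11: 11 × 0.43 = 4.730
Maximum at c = 7 (5.460 independent young).

7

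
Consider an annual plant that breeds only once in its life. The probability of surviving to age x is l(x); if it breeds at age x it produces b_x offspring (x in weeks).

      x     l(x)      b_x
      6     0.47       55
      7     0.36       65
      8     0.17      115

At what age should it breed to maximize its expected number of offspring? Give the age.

Expected offspring if breeding at age x = l(x) × b_x:
  age 6: 0.47 × 55 = 25.850
  age 7: 0.36 × 65 = 23.400
  age 8: 0.17 × 115 = 19.550
Maximum at age 6 (25.850).

6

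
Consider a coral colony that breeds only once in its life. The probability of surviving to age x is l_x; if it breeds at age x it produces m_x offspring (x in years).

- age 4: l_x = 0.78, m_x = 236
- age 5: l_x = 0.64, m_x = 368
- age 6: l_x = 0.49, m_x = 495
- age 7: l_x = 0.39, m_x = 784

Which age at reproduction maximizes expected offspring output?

Expected offspring if breeding at age x = l_x × m_x:
  age 4: 0.78 × 236 = 184.080
  age 5: 0.64 × 368 = 235.520
  age 6: 0.49 × 495 = 242.550
  age 7: 0.39 × 784 = 305.760
Maximum at age 7 (305.760).

7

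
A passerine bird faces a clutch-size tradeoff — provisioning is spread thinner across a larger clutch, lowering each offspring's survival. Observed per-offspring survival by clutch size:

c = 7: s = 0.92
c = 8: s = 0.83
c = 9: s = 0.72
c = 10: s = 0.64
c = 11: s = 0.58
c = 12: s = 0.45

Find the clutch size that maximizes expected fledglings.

Expected fledglings = c × s(c):
  c=7: 7 × 0.92 = 6.440
  c=8: 8 × 0.83 = 6.640
  c=9: 9 × 0.72 = 6.480
  c=10: 10 × 0.64 = 6.400
  c=11: 11 × 0.58 = 6.380
  c=12: 12 × 0.45 = 5.400
Maximum at c = 8 (6.640 fledglings).

8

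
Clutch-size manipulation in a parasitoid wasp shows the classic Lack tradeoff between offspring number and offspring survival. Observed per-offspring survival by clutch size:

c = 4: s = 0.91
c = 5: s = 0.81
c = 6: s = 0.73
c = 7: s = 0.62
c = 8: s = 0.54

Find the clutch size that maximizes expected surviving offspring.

6

Expected surviving offspring = c × s(c):
  c=4: 4 × 0.91 = 3.640
  c=5: 5 × 0.81 = 4.050
  c=6: 6 × 0.73 = 4.380
  c=7: 7 × 0.62 = 4.340
  c=8: 8 × 0.54 = 4.320
Maximum at c = 6 (4.380 surviving offspring).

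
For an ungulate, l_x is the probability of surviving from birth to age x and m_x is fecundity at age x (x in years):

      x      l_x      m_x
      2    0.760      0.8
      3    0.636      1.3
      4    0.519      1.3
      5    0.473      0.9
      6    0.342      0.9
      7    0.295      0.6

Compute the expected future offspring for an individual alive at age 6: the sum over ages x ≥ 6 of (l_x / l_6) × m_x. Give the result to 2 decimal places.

1.42

l_6 = 0.342. Conditional survival from age 6 to x is l_x / l_6.
  x=6: (0.342/0.342) × 0.9 = 0.9000
  x=7: (0.295/0.342) × 0.6 = 0.5175
Sum = 0.9000 + 0.5175 = 1.4175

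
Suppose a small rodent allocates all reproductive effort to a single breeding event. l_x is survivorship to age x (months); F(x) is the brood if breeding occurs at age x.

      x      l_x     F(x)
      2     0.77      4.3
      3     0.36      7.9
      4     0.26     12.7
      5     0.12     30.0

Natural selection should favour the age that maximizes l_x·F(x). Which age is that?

5

Expected offspring if breeding at age x = l_x × F(x):
  age 2: 0.77 × 4.3 = 3.311
  age 3: 0.36 × 7.9 = 2.844
  age 4: 0.26 × 12.7 = 3.302
  age 5: 0.12 × 30.0 = 3.600
Maximum at age 5 (3.600).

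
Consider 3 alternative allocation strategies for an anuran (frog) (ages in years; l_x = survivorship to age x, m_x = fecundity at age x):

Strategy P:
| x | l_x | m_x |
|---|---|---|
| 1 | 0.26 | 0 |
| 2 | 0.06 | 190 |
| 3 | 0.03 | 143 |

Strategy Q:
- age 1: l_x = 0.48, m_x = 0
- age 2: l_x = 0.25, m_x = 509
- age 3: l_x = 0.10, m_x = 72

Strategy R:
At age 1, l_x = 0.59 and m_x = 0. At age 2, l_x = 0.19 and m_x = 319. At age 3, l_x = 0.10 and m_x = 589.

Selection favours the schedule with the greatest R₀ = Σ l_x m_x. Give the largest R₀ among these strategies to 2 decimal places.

134.45

Strategy P: R₀ = 0.26×0 + 0.06×190 + 0.03×143 = 15.6900
Strategy Q: R₀ = 0.48×0 + 0.25×509 + 0.10×72 = 134.4500
Strategy R: R₀ = 0.59×0 + 0.19×319 + 0.10×589 = 119.5100
Highest R₀: strategy Q with 134.4500.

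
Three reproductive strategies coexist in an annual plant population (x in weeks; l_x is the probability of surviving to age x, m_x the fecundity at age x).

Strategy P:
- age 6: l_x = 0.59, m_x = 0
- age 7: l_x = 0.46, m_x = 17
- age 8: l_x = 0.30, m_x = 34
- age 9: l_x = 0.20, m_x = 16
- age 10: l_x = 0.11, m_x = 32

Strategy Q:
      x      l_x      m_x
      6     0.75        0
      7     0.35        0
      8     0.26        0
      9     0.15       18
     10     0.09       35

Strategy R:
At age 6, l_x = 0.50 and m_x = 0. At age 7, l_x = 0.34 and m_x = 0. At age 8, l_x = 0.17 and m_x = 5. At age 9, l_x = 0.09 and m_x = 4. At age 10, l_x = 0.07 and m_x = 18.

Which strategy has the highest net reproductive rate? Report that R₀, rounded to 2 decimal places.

Strategy P: R₀ = 0.59×0 + 0.46×17 + 0.30×34 + 0.20×16 + 0.11×32 = 24.7400
Strategy Q: R₀ = 0.75×0 + 0.35×0 + 0.26×0 + 0.15×18 + 0.09×35 = 5.8500
Strategy R: R₀ = 0.50×0 + 0.34×0 + 0.17×5 + 0.09×4 + 0.07×18 = 2.4700
Highest R₀: strategy P with 24.7400.

24.74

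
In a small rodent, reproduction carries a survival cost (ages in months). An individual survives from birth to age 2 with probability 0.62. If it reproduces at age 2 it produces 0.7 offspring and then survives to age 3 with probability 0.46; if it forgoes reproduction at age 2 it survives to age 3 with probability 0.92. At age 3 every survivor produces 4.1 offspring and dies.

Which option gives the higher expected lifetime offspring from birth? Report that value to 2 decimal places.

breed at age 2: R₀ = 0.62 × (0.7 + 0.46 × 4.1) = 0.62 × 2.5860 = 1.6033
delay to age 3: R₀ = 0.62 × (0.92 × 4.1) = 0.62 × 3.7720 = 2.3386
Higher: delay to age 3 (2.3386).

2.34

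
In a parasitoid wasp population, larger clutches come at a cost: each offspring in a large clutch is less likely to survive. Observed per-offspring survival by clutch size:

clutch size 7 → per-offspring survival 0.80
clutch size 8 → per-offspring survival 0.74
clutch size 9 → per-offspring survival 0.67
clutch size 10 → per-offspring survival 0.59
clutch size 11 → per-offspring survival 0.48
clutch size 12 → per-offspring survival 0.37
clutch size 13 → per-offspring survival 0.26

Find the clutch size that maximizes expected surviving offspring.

9

Expected surviving offspring = c × s(c):
  c=7: 7 × 0.80 = 5.600
  c=8: 8 × 0.74 = 5.920
  c=9: 9 × 0.67 = 6.030
  c=10: 10 × 0.59 = 5.900
  c=11: 11 × 0.48 = 5.280
  c=12: 12 × 0.37 = 4.440
  c=13: 13 × 0.26 = 3.380
Maximum at c = 9 (6.030 surviving offspring).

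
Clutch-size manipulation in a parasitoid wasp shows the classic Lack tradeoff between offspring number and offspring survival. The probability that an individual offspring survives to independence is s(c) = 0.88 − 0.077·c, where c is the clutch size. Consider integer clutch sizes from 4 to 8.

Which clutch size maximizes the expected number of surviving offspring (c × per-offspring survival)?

Expected surviving offspring = c × s(c):
  c=4: 4 × 0.572 = 2.288
  c=5: 5 × 0.495 = 2.475
  c=6: 6 × 0.418 = 2.508
  c=7: 7 × 0.341 = 2.387
  c=8: 8 × 0.264 = 2.112
Maximum at c = 6 (2.508 surviving offspring).

6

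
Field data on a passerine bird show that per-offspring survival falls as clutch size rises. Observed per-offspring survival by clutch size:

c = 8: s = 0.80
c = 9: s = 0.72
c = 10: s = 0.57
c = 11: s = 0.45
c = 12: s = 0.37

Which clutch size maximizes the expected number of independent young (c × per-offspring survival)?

9

Expected independent young = c × s(c):
  c=8: 8 × 0.80 = 6.400
  c=9: 9 × 0.72 = 6.480
  c=10: 10 × 0.57 = 5.700
  c=11: 11 × 0.45 = 4.950
  c=12: 12 × 0.37 = 4.440
Maximum at c = 9 (6.480 independent young).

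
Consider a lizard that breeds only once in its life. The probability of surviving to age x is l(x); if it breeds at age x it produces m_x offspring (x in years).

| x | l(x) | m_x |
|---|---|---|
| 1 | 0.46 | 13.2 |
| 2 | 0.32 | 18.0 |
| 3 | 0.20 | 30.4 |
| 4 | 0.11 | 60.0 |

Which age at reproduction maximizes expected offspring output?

4

Expected offspring if breeding at age x = l(x) × m_x:
  age 1: 0.46 × 13.2 = 6.072
  age 2: 0.32 × 18.0 = 5.760
  age 3: 0.20 × 30.4 = 6.080
  age 4: 0.11 × 60.0 = 6.600
Maximum at age 4 (6.600).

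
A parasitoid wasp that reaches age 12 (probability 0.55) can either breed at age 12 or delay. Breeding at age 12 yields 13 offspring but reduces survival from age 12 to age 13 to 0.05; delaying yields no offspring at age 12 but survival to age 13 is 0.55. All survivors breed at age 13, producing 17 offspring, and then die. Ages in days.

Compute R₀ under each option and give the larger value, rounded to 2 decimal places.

breed at age 12: R₀ = 0.55 × (13 + 0.05 × 17) = 0.55 × 13.8500 = 7.6175
delay to age 13: R₀ = 0.55 × (0.55 × 17) = 0.55 × 9.3500 = 5.1425
Higher: breed at age 12 (7.6175).

7.62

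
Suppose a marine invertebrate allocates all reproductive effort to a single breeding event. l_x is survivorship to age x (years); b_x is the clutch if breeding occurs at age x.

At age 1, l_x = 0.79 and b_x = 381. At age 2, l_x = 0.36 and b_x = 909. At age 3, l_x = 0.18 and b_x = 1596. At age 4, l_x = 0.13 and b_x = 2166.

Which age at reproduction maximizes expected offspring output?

2

Expected offspring if breeding at age x = l_x × b_x:
  age 1: 0.79 × 381 = 300.990
  age 2: 0.36 × 909 = 327.240
  age 3: 0.18 × 1596 = 287.280
  age 4: 0.13 × 2166 = 281.580
Maximum at age 2 (327.240).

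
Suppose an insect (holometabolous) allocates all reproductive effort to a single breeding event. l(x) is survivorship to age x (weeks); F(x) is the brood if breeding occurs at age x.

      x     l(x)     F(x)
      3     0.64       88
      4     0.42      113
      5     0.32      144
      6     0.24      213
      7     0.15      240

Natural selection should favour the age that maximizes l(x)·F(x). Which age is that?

3

Expected offspring if breeding at age x = l(x) × F(x):
  age 3: 0.64 × 88 = 56.320
  age 4: 0.42 × 113 = 47.460
  age 5: 0.32 × 144 = 46.080
  age 6: 0.24 × 213 = 51.120
  age 7: 0.15 × 240 = 36.000
Maximum at age 3 (56.320).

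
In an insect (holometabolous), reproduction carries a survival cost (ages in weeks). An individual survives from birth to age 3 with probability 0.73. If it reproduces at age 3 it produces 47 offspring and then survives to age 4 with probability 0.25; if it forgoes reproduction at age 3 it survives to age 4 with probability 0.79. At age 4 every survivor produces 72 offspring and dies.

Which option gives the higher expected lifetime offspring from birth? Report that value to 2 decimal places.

breed at age 3: R₀ = 0.73 × (47 + 0.25 × 72) = 0.73 × 65.0000 = 47.4500
delay to age 4: R₀ = 0.73 × (0.79 × 72) = 0.73 × 56.8800 = 41.5224
Higher: breed at age 3 (47.4500).

47.45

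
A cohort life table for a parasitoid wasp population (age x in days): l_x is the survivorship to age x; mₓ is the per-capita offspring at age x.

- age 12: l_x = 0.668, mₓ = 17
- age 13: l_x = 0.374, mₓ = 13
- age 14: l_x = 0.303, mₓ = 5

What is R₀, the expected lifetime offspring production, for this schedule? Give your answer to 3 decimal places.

17.733

R₀ = Σ l_x mₓ:
  age 12: 0.668 × 17 = 11.3560
  age 13: 0.374 × 13 = 4.8620
  age 14: 0.303 × 5 = 1.5150
R₀ = 11.3560 + 4.8620 + 1.5150 = 17.7330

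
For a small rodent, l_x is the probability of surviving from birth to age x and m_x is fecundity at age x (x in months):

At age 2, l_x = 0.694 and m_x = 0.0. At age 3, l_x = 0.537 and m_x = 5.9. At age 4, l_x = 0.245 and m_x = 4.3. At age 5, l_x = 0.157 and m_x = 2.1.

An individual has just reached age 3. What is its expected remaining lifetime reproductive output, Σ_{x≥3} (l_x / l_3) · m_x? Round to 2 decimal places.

8.48

l_3 = 0.537. Conditional survival from age 3 to x is l_x / l_3.
  x=3: (0.537/0.537) × 5.9 = 5.9000
  x=4: (0.245/0.537) × 4.3 = 1.9618
  x=5: (0.157/0.537) × 2.1 = 0.6140
Sum = 5.9000 + 1.9618 + 0.6140 = 8.4758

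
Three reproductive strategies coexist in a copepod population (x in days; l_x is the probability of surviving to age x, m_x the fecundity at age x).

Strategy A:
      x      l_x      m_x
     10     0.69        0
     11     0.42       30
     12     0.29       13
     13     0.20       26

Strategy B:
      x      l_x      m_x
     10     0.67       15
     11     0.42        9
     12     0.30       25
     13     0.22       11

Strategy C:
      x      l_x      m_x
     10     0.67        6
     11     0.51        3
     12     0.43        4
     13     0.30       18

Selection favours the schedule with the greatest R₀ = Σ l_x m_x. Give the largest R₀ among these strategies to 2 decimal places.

Strategy A: R₀ = 0.69×0 + 0.42×30 + 0.29×13 + 0.20×26 = 21.5700
Strategy B: R₀ = 0.67×15 + 0.42×9 + 0.30×25 + 0.22×11 = 23.7500
Strategy C: R₀ = 0.67×6 + 0.51×3 + 0.43×4 + 0.30×18 = 12.6700
Highest R₀: strategy B with 23.7500.

23.75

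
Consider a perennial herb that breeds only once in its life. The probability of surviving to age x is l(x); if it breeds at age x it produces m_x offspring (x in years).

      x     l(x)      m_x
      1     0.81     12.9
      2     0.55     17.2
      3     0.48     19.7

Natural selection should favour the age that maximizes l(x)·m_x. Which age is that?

Expected offspring if breeding at age x = l(x) × m_x:
  age 1: 0.81 × 12.9 = 10.449
  age 2: 0.55 × 17.2 = 9.460
  age 3: 0.48 × 19.7 = 9.456
Maximum at age 1 (10.449).

1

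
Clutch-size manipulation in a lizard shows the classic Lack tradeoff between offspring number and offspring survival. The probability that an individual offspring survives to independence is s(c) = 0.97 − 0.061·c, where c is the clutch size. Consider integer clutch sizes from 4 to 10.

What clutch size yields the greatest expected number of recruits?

8

Expected recruits = c × s(c):
  c=4: 4 × 0.726 = 2.904
  c=5: 5 × 0.665 = 3.325
  c=6: 6 × 0.604 = 3.624
  c=7: 7 × 0.543 = 3.801
  c=8: 8 × 0.482 = 3.856
  c=9: 9 × 0.421 = 3.789
  c=10: 10 × 0.360 = 3.600
Maximum at c = 8 (3.856 recruits).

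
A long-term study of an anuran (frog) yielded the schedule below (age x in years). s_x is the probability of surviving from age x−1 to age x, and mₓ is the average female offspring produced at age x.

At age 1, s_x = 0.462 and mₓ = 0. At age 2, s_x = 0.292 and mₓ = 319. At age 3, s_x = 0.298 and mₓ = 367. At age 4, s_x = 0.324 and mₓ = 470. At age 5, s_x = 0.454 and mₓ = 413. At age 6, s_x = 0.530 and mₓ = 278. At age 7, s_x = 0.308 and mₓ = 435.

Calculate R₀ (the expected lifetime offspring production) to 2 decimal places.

67.64

Survivorship from birth: l_x = s_1·s_2·…·s_x.
  l_1 = 0.46200
  l_2 = 0.13490
  l_3 = 0.04020
  l_4 = 0.01303
  l_5 = 0.00591
  l_6 = 0.00313
  l_7 = 0.00097
R₀ = Σ l_x mₓ:
  age 1: 0.46200 × 0 = 0.0000
  age 2: 0.13490 × 319 = 43.0331
  age 3: 0.04020 × 367 = 14.7534
  age 4: 0.01303 × 470 = 6.1241
  age 5: 0.00591 × 413 = 2.4408
  age 6: 0.00313 × 278 = 0.8701
  age 7: 0.00097 × 435 = 0.4220
R₀ = 0.0000 + 43.0331 + 14.7534 + 6.1241 + 2.4408 + 0.8701 + 0.4220 = 67.6435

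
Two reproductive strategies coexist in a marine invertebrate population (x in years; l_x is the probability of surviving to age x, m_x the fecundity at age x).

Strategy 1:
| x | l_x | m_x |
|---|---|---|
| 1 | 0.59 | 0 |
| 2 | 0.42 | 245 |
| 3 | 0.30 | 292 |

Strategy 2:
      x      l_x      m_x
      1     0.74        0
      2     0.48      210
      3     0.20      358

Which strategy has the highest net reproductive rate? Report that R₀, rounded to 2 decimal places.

190.50

Strategy 1: R₀ = 0.59×0 + 0.42×245 + 0.30×292 = 190.5000
Strategy 2: R₀ = 0.74×0 + 0.48×210 + 0.20×358 = 172.4000
Highest R₀: strategy 1 with 190.5000.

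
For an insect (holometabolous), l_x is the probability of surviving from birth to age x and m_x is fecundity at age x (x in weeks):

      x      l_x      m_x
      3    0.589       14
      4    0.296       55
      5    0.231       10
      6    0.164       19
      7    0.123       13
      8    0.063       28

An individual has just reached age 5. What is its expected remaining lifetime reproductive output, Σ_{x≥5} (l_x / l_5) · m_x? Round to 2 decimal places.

l_5 = 0.231. Conditional survival from age 5 to x is l_x / l_5.
  x=5: (0.231/0.231) × 10 = 10.0000
  x=6: (0.164/0.231) × 19 = 13.4892
  x=7: (0.123/0.231) × 13 = 6.9221
  x=8: (0.063/0.231) × 28 = 7.6364
Sum = 10.0000 + 13.4892 + 6.9221 + 7.6364 = 38.0476

38.05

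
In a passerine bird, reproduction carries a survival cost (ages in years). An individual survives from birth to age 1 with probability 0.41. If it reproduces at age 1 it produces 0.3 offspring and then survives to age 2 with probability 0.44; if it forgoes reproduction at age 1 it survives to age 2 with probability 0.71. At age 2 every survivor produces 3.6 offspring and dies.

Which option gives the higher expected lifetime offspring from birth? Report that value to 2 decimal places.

breed at age 1: R₀ = 0.41 × (0.3 + 0.44 × 3.6) = 0.41 × 1.8840 = 0.7724
delay to age 2: R₀ = 0.41 × (0.71 × 3.6) = 0.41 × 2.5560 = 1.0480
Higher: delay to age 2 (1.0480).

1.05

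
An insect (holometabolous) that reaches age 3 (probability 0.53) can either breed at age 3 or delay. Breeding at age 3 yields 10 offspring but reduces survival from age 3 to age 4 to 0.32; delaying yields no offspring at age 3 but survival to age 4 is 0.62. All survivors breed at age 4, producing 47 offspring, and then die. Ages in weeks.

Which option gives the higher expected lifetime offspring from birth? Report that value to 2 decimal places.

breed at age 3: R₀ = 0.53 × (10 + 0.32 × 47) = 0.53 × 25.0400 = 13.2712
delay to age 4: R₀ = 0.53 × (0.62 × 47) = 0.53 × 29.1400 = 15.4442
Higher: delay to age 4 (15.4442).

15.44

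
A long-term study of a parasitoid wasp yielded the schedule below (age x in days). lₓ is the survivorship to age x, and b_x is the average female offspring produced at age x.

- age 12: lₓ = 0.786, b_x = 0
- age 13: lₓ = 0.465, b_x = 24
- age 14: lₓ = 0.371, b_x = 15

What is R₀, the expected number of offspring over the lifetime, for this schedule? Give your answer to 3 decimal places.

16.725

R₀ = Σ lₓ b_x:
  age 12: 0.786 × 0 = 0.0000
  age 13: 0.465 × 24 = 11.1600
  age 14: 0.371 × 15 = 5.5650
R₀ = 0.0000 + 11.1600 + 5.5650 = 16.7250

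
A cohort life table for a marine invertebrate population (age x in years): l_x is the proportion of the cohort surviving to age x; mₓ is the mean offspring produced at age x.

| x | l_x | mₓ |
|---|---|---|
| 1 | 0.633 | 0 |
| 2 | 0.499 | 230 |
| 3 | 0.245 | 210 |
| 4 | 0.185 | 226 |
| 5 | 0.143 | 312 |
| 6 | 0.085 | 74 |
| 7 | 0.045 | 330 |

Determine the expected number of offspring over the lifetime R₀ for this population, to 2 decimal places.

273.79

R₀ = Σ l_x mₓ:
  age 1: 0.633 × 0 = 0.0000
  age 2: 0.499 × 230 = 114.7700
  age 3: 0.245 × 210 = 51.4500
  age 4: 0.185 × 226 = 41.8100
  age 5: 0.143 × 312 = 44.6160
  age 6: 0.085 × 74 = 6.2900
  age 7: 0.045 × 330 = 14.8500
R₀ = 0.0000 + 114.7700 + 51.4500 + 41.8100 + 44.6160 + 6.2900 + 14.8500 = 273.7860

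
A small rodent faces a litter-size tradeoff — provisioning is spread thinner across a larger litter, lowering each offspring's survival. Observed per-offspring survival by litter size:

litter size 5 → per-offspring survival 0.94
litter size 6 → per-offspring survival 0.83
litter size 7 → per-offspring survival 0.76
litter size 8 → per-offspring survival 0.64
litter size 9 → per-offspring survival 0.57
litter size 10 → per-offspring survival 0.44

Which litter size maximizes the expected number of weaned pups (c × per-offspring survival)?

Expected weaned pups = c × s(c):
  c=5: 5 × 0.94 = 4.700
  c=6: 6 × 0.83 = 4.980
  c=7: 7 × 0.76 = 5.320
  c=8: 8 × 0.64 = 5.120
  c=9: 9 × 0.57 = 5.130
  c=10: 10 × 0.44 = 4.400
Maximum at c = 7 (5.320 weaned pups).

7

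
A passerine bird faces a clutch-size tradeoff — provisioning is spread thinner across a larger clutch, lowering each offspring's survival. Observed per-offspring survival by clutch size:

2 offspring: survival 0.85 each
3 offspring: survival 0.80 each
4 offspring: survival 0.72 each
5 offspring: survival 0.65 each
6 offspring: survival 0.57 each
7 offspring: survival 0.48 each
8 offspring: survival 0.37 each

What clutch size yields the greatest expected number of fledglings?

Expected fledglings = c × s(c):
  c=2: 2 × 0.85 = 1.700
  c=3: 3 × 0.80 = 2.400
  c=4: 4 × 0.72 = 2.880
  c=5: 5 × 0.65 = 3.250
  c=6: 6 × 0.57 = 3.420
  c=7: 7 × 0.48 = 3.360
  c=8: 8 × 0.37 = 2.960
Maximum at c = 6 (3.420 fledglings).

6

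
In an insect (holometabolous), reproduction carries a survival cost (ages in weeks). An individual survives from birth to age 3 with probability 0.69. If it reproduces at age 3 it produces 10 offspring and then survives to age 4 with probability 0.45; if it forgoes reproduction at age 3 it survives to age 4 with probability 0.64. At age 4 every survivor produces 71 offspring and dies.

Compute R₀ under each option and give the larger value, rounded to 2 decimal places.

31.35

breed at age 3: R₀ = 0.69 × (10 + 0.45 × 71) = 0.69 × 41.9500 = 28.9455
delay to age 4: R₀ = 0.69 × (0.64 × 71) = 0.69 × 45.4400 = 31.3536
Higher: delay to age 4 (31.3536).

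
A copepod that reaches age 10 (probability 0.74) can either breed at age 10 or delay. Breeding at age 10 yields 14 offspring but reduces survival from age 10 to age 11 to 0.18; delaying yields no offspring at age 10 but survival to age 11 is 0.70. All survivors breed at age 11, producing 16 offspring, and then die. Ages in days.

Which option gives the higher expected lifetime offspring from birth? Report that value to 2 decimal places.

breed at age 10: R₀ = 0.74 × (14 + 0.18 × 16) = 0.74 × 16.8800 = 12.4912
delay to age 11: R₀ = 0.74 × (0.70 × 16) = 0.74 × 11.2000 = 8.2880
Higher: breed at age 10 (12.4912).

12.49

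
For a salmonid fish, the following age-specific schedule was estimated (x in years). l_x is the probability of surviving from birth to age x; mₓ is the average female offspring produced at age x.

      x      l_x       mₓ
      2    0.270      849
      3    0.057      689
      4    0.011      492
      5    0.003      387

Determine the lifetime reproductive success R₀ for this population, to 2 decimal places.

275.08

R₀ = Σ l_x mₓ:
  age 2: 0.270 × 849 = 229.2300
  age 3: 0.057 × 689 = 39.2730
  age 4: 0.011 × 492 = 5.4120
  age 5: 0.003 × 387 = 1.1610
R₀ = 229.2300 + 39.2730 + 5.4120 + 1.1610 = 275.0760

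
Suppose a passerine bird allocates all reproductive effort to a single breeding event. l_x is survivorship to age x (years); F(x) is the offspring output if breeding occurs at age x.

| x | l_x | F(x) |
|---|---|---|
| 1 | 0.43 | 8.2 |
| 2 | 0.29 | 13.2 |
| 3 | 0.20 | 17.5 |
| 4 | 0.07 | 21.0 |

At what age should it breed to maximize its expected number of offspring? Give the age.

2

Expected offspring if breeding at age x = l_x × F(x):
  age 1: 0.43 × 8.2 = 3.526
  age 2: 0.29 × 13.2 = 3.828
  age 3: 0.20 × 17.5 = 3.500
  age 4: 0.07 × 21.0 = 1.470
Maximum at age 2 (3.828).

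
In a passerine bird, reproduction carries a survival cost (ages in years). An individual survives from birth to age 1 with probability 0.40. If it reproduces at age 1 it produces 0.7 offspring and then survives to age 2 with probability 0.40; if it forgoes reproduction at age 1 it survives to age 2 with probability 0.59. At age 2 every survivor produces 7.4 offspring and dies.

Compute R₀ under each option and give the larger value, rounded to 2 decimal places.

1.75

breed at age 1: R₀ = 0.40 × (0.7 + 0.40 × 7.4) = 0.40 × 3.6600 = 1.4640
delay to age 2: R₀ = 0.40 × (0.59 × 7.4) = 0.40 × 4.3660 = 1.7464
Higher: delay to age 2 (1.7464).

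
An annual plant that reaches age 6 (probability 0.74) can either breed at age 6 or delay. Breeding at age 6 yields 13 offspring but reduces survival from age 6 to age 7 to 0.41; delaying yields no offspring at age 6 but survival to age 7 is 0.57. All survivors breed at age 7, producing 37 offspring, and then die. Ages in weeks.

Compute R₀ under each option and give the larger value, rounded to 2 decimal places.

breed at age 6: R₀ = 0.74 × (13 + 0.41 × 37) = 0.74 × 28.1700 = 20.8458
delay to age 7: R₀ = 0.74 × (0.57 × 37) = 0.74 × 21.0900 = 15.6066
Higher: breed at age 6 (20.8458).

20.85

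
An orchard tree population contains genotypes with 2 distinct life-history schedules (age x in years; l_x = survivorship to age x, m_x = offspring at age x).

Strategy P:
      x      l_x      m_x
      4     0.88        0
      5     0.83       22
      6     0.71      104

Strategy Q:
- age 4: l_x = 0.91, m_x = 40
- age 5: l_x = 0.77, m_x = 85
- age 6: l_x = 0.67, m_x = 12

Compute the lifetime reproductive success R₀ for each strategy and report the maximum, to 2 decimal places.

109.89

Strategy P: R₀ = 0.88×0 + 0.83×22 + 0.71×104 = 92.1000
Strategy Q: R₀ = 0.91×40 + 0.77×85 + 0.67×12 = 109.8900
Highest R₀: strategy Q with 109.8900.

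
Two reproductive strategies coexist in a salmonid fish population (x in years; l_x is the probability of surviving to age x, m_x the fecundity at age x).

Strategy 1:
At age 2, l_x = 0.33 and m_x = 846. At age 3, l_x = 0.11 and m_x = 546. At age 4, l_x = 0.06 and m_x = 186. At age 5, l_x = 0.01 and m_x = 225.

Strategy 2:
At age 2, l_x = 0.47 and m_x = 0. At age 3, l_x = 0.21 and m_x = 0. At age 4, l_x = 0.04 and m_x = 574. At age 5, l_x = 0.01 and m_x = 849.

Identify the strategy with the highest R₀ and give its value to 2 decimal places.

Strategy 1: R₀ = 0.33×846 + 0.11×546 + 0.06×186 + 0.01×225 = 352.6500
Strategy 2: R₀ = 0.47×0 + 0.21×0 + 0.04×574 + 0.01×849 = 31.4500
Highest R₀: strategy 1 with 352.6500.

352.65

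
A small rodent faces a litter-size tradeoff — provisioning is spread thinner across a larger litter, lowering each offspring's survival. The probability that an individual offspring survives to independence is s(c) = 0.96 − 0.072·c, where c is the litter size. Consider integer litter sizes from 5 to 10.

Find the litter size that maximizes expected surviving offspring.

Expected surviving offspring = c × s(c):
  c=5: 5 × 0.600 = 3.000
  c=6: 6 × 0.528 = 3.168
  c=7: 7 × 0.456 = 3.192
  c=8: 8 × 0.384 = 3.072
  c=9: 9 × 0.312 = 2.808
  c=10: 10 × 0.240 = 2.400
Maximum at c = 7 (3.192 surviving offspring).

7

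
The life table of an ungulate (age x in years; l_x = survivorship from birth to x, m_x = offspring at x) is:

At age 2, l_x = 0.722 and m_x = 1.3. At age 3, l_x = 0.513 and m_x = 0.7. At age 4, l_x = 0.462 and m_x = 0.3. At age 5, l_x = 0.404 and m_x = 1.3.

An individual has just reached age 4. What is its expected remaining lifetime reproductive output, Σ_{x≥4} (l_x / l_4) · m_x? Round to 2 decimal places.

1.44

l_4 = 0.462. Conditional survival from age 4 to x is l_x / l_4.
  x=4: (0.462/0.462) × 0.3 = 0.3000
  x=5: (0.404/0.462) × 1.3 = 1.1368
Sum = 0.3000 + 1.1368 = 1.4368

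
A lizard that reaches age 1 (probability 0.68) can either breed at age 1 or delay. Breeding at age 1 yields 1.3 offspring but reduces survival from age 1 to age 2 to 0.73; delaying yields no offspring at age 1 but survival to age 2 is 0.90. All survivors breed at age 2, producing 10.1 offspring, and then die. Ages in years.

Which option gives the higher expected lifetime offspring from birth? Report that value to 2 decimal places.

6.18

breed at age 1: R₀ = 0.68 × (1.3 + 0.73 × 10.1) = 0.68 × 8.6730 = 5.8976
delay to age 2: R₀ = 0.68 × (0.90 × 10.1) = 0.68 × 9.0900 = 6.1812
Higher: delay to age 2 (6.1812).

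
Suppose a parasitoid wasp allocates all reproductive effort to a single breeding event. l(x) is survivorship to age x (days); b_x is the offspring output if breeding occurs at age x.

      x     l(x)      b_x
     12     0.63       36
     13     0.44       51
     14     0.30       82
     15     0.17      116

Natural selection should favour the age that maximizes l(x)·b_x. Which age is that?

Expected offspring if breeding at age x = l(x) × b_x:
  age 12: 0.63 × 36 = 22.680
  age 13: 0.44 × 51 = 22.440
  age 14: 0.30 × 82 = 24.600
  age 15: 0.17 × 116 = 19.720
Maximum at age 14 (24.600).

14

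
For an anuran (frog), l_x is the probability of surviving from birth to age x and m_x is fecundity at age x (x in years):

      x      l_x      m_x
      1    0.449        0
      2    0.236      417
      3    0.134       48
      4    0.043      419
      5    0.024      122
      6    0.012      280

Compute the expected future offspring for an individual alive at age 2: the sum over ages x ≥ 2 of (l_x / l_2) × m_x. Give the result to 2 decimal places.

547.24

l_2 = 0.236. Conditional survival from age 2 to x is l_x / l_2.
  x=2: (0.236/0.236) × 417 = 417.0000
  x=3: (0.134/0.236) × 48 = 27.2542
  x=4: (0.043/0.236) × 419 = 76.3432
  x=5: (0.024/0.236) × 122 = 12.4068
  x=6: (0.012/0.236) × 280 = 14.2373
Sum = 417.0000 + 27.2542 + 76.3432 + 12.4068 + 14.2373 = 547.2415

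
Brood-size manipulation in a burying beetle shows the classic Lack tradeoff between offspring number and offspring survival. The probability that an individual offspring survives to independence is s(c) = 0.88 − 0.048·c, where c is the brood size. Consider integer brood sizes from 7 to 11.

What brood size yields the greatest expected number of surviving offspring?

Expected surviving offspring = c × s(c):
  c=7: 7 × 0.544 = 3.808
  c=8: 8 × 0.496 = 3.968
  c=9: 9 × 0.448 = 4.032
  c=10: 10 × 0.400 = 4.000
  c=11: 11 × 0.352 = 3.872
Maximum at c = 9 (4.032 surviving offspring).

9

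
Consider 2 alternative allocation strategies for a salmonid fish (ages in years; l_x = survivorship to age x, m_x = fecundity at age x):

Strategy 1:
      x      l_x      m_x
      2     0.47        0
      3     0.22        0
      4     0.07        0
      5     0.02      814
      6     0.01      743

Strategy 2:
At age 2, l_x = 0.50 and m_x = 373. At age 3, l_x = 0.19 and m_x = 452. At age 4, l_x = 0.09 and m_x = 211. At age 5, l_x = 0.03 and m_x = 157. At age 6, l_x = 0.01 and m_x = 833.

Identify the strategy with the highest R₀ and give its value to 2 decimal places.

Strategy 1: R₀ = 0.47×0 + 0.22×0 + 0.07×0 + 0.02×814 + 0.01×743 = 23.7100
Strategy 2: R₀ = 0.50×373 + 0.19×452 + 0.09×211 + 0.03×157 + 0.01×833 = 304.4100
Highest R₀: strategy 2 with 304.4100.

304.41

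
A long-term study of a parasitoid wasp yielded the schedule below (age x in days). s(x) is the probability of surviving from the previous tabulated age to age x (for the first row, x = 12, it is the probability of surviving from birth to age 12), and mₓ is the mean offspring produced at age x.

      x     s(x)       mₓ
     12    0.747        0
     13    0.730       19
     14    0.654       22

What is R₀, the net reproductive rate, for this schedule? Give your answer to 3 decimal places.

Survivorship from birth: l_x = s_12·s_13·…·s_x.
  l_12 = 0.74700
  l_13 = 0.54531
  l_14 = 0.35663
R₀ = Σ l_x mₓ:
  age 12: 0.74700 × 0 = 0.0000
  age 13: 0.54531 × 19 = 10.3609
  age 14: 0.35663 × 22 = 7.8459
R₀ = 0.0000 + 10.3609 + 7.8459 = 18.2067

18.207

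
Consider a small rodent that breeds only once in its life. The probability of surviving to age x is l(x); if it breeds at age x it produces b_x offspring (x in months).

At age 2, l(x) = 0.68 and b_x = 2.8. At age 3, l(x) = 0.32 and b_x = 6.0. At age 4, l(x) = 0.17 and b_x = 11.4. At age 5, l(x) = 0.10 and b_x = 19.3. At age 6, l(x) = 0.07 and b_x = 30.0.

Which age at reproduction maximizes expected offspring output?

6

Expected offspring if breeding at age x = l(x) × b_x:
  age 2: 0.68 × 2.8 = 1.904
  age 3: 0.32 × 6.0 = 1.920
  age 4: 0.17 × 11.4 = 1.938
  age 5: 0.10 × 19.3 = 1.930
  age 6: 0.07 × 30.0 = 2.100
Maximum at age 6 (2.100).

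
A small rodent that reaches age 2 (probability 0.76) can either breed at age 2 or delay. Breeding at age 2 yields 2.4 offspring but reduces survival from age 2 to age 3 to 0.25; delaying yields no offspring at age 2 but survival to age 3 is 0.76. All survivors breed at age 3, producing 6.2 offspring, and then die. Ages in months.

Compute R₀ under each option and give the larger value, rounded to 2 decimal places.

breed at age 2: R₀ = 0.76 × (2.4 + 0.25 × 6.2) = 0.76 × 3.9500 = 3.0020
delay to age 3: R₀ = 0.76 × (0.76 × 6.2) = 0.76 × 4.7120 = 3.5811
Higher: delay to age 3 (3.5811).

3.58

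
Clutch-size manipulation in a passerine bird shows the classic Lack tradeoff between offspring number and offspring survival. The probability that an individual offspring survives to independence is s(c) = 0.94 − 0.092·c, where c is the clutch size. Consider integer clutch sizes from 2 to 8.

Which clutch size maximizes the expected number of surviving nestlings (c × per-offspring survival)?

5

Expected surviving nestlings = c × s(c):
  c=2: 2 × 0.756 = 1.512
  c=3: 3 × 0.664 = 1.992
  c=4: 4 × 0.572 = 2.288
  c=5: 5 × 0.480 = 2.400
  c=6: 6 × 0.388 = 2.328
  c=7: 7 × 0.296 = 2.072
  c=8: 8 × 0.204 = 1.632
Maximum at c = 5 (2.400 surviving nestlings).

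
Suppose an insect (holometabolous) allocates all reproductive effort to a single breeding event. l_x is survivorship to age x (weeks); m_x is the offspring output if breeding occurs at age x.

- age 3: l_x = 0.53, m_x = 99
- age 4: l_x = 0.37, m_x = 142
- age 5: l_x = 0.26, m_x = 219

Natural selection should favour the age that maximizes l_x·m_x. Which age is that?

5

Expected offspring if breeding at age x = l_x × m_x:
  age 3: 0.53 × 99 = 52.470
  age 4: 0.37 × 142 = 52.540
  age 5: 0.26 × 219 = 56.940
Maximum at age 5 (56.940).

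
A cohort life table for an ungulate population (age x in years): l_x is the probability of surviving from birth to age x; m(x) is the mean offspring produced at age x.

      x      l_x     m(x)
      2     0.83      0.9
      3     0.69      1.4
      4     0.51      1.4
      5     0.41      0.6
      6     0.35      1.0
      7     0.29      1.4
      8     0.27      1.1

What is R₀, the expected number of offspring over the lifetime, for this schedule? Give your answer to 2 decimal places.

R₀ = Σ l_x m(x):
  age 2: 0.83 × 0.9 = 0.7470
  age 3: 0.69 × 1.4 = 0.9660
  age 4: 0.51 × 1.4 = 0.7140
  age 5: 0.41 × 0.6 = 0.2460
  age 6: 0.35 × 1.0 = 0.3500
  age 7: 0.29 × 1.4 = 0.4060
  age 8: 0.27 × 1.1 = 0.2970
R₀ = 0.7470 + 0.9660 + 0.7140 + 0.2460 + 0.3500 + 0.4060 + 0.2970 = 3.7260

3.73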